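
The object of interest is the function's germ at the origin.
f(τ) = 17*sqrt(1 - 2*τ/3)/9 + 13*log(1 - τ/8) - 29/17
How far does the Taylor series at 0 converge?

Branch term (13)*log(1 - τ/(8)): its argument vanishes at τ = 8, a logarithmic branch point, modulus 8.
Branch term (17/9)*sqrt(1 - τ/(3/2)): its argument vanishes at τ = 3/2, a square-root branch point, modulus 3/2.
The radius of convergence is the smallest modulus among the singular points: 3/2.

The radius of convergence is 3/2.


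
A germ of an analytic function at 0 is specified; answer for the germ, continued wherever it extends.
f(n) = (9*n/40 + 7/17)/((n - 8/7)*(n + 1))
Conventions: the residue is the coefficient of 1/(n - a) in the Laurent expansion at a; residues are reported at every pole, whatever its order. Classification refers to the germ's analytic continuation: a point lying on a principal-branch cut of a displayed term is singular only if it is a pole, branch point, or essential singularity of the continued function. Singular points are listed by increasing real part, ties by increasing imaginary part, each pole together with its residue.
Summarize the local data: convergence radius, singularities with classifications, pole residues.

Denominator factor (n + 1): pole of order 1 at -1, modulus 1.
Denominator factor (n - 8/7): pole of order 1 at 8/7, modulus 8/7.
The radius of convergence is the smallest modulus among the singular points: 1.
At the order-1 pole -1 set g(n) = (n - (-1))*f(n) = (9*n/40 + 7/17)/(n - 8/7).
Simple pole: residue = g(a) at a = -1, which is -889/10200.
At the order-1 pole 8/7 set g(n) = (n - (8/7))*f(n) = (9*n/40 + 7/17)/(n + 1).
Simple pole: residue = g(a) at a = 8/7, which is 398/1275.
List the singular points by increasing real part (a conjugate pair: the negative imaginary part first).

Radius of convergence at 0: 1.
At -1: a pole of order 1; residue -889/10200.
At 8/7: a pole of order 1; residue 398/1275.


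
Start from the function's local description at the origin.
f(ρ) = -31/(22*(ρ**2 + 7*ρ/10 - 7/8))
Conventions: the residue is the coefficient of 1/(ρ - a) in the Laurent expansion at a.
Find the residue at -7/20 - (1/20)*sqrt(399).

The factor ρ**2 + 7*ρ/10 - 7/8 splits as (ρ - a)(ρ - a') with a = -7/20 - (1/20)*sqrt(399), a' = -7/20 + (1/20)*sqrt(399). At the order-1 pole a set g(ρ) = (ρ - a)*f(ρ) = [-31/22] / (ρ - a').
Simple pole: residue = g(a) at a = -7/20 - (1/20)*sqrt(399), which is (155/4389)*sqrt(399).

The residue is (155/4389)*sqrt(399).


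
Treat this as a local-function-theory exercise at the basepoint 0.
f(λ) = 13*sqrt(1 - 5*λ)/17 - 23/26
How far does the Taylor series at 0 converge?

Branch term (13/17)*sqrt(1 - λ/(1/5)): its argument vanishes at λ = 1/5, a square-root branch point, modulus 1/5.
The radius of convergence is the smallest modulus among the singular points: 1/5.

The radius of convergence is 1/5.


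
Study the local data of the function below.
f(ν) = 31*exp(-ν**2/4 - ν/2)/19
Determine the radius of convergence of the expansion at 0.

The factor exp(-ν**2/4 - ν/2) is entire and contributes no finite singular point.
The polynomial part has no poles.
No finite singular points: the Taylor series at 0 converges everywhere.

The radius of convergence is infinite.


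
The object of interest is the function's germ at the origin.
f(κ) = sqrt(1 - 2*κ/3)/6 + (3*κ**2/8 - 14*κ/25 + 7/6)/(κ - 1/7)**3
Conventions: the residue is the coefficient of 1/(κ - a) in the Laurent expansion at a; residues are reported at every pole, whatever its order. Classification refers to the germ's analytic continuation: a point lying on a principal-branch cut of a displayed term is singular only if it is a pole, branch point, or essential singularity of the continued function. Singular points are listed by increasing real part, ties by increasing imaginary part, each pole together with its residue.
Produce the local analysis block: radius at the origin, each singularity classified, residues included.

Denominator factor (κ - 1/7)^3: pole of order 3 at 1/7, modulus 1/7.
Branch term (1/6)*sqrt(1 - κ/(3/2)): its argument vanishes at κ = 3/2, a square-root branch point, modulus 3/2.
The radius of convergence is the smallest modulus among the singular points: 1/7.
The branch term is analytic at 1/7 and contributes nothing to the residue; only the rational part matters.
At the order-3 pole 1/7 set g(κ) = (κ - (1/7))^3*(rational part) = 3*κ**2/8 - 14*κ/25 + 7/6.
Order-3 pole: residue = g''(a)/2; g''(1/7) = 3/4, so the residue is 3/8.
List the singular points by increasing real part (a conjugate pair: the negative imaginary part first).

Radius of convergence at 0: 1/7.
At 1/7: a pole of order 3; residue 3/8.
At 3/2: an algebraic (square-root) branch point.


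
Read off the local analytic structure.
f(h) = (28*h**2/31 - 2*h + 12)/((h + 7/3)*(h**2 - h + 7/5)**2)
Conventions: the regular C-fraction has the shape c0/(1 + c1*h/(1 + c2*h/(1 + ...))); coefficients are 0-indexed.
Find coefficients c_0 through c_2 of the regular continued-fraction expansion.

The regular C-fraction coefficients are [900/343, -5/6, 60829/45570].

Taylor coefficients (expand at 0): a_0 = 900/343, a_1 = 750/343, a_2 = -571350/521017.
c0 = a_0 = 900/343. Peel one level at a time: if S = 1 + c*h/S' with S'(0) = 1, then c is the h-coefficient of S and S' = c*h/(S - 1).
S_1 = c0/f = 1 + (-5/6)*h + (60829/54684)*h^2 + ...; c1 = -5/6.
S_2 = c1*h/(S_1 - 1) = 1 + (60829/45570)*h + ...; c2 = 60829/45570.


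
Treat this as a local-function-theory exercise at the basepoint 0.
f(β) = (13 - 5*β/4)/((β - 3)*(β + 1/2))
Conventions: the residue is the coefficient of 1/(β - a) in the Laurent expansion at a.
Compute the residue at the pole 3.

The residue is 37/14.

At the order-1 pole 3 set g(β) = (β - (3))*f(β) = (13 - 5*β/4)/(β + 1/2).
Simple pole: residue = g(a) at a = 3, which is 37/14.


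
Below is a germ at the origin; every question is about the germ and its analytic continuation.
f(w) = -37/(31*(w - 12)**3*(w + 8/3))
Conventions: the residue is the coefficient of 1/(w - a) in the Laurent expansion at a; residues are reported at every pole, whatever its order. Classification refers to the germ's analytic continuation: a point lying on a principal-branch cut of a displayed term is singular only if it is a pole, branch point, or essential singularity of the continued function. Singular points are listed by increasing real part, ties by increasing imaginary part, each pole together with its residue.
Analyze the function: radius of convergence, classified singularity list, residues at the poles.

Denominator factor (w + 8/3): pole of order 1 at -8/3, modulus 8/3.
Denominator factor (w - 12)^3: pole of order 3 at 12, modulus 12.
The radius of convergence is the smallest modulus among the singular points: 8/3.
At the order-1 pole -8/3 set g(w) = (w - (-8/3))*f(w) = -37/(31*(w - 12)**3).
Simple pole: residue = g(a) at a = -8/3, which is 999/2640704.
At the order-3 pole 12 set g(w) = (w - (12))^3*f(w) = -37/(31*(w + 8/3)).
Order-3 pole: residue = g''(a)/2; g''(12) = -999/1320352, so the residue is -999/2640704.
List the singular points by increasing real part (a conjugate pair: the negative imaginary part first).

Radius of convergence at 0: 8/3.
At -8/3: a pole of order 1; residue 999/2640704.
At 12: a pole of order 3; residue -999/2640704.


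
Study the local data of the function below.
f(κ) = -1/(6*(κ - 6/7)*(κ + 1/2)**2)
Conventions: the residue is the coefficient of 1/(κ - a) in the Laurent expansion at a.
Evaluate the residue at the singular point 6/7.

At the order-1 pole 6/7 set g(κ) = (κ - (6/7))*f(κ) = -1/(6*(κ + 1/2)**2).
Simple pole: residue = g(a) at a = 6/7, which is -98/1083.

The residue is -98/1083.


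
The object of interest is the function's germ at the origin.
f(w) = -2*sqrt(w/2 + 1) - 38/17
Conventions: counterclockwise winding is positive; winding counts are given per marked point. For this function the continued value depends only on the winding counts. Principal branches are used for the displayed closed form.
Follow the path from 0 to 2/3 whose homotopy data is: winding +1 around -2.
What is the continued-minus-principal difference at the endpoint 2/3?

Continued minus principal equals (8/3)*sqrt(3).

The rational part is single-valued and drops out of the difference; each branch term changes only by its own monodromy.
(-2)*sqrt(1 - w/(-2)): winding +1 is odd, the square root flips sign, contributing -2*(-2)*sqrt(1 - (2/3)/(-2)) = -2*(-2)*sqrt(4/3) = (8/3)*sqrt(3).
Summing the contributions at w = 2/3 gives (8/3)*sqrt(3).


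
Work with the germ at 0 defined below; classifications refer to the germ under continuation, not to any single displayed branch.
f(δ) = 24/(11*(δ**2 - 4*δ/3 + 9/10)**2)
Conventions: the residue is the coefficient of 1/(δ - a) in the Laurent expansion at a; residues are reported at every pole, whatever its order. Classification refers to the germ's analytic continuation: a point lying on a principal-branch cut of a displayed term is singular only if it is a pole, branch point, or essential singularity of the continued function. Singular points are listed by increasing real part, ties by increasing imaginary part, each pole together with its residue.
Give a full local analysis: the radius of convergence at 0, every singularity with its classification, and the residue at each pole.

Radius of convergence at 0: (3/10)*sqrt(10).
At (2/3) - ((1/30)*sqrt(410))*i: a pole of order 2; residue ((1620/18491)*sqrt(410))*i.
At (2/3) + ((1/30)*sqrt(410))*i: a pole of order 2; residue -((1620/18491)*sqrt(410))*i.

Denominator factor (δ**2 - 4*δ/3 + 9/10)^2: discriminant -82/45, complex-conjugate roots (2/3) + ((1/30)*sqrt(410))*i and (2/3) - ((1/30)*sqrt(410))*i; poles of order 2, moduli (3/10)*sqrt(10) and (3/10)*sqrt(10).
The radius of convergence is the smallest modulus among the singular points: (3/10)*sqrt(10).
The factor δ**2 - 4*δ/3 + 9/10 splits as (δ - a)(δ - a') with a = (2/3) - ((1/30)*sqrt(410))*i, a' = (2/3) + ((1/30)*sqrt(410))*i. At the order-2 pole a set g(δ) = (δ - a)^2*f(δ) = [24/11] / (δ - a')^2.
Order-2 pole: residue = g'(a); g'((2/3) - ((1/30)*sqrt(410))*i) = ((1620/18491)*sqrt(410))*i, so the residue is ((1620/18491)*sqrt(410))*i.
The factor δ**2 - 4*δ/3 + 9/10 splits as (δ - a)(δ - a') with a = (2/3) + ((1/30)*sqrt(410))*i, a' = (2/3) - ((1/30)*sqrt(410))*i. At the order-2 pole a set g(δ) = (δ - a)^2*f(δ) = [24/11] / (δ - a')^2.
Order-2 pole: residue = g'(a); g'((2/3) + ((1/30)*sqrt(410))*i) = -((1620/18491)*sqrt(410))*i, so the residue is -((1620/18491)*sqrt(410))*i.
List the singular points by increasing real part (a conjugate pair: the negative imaginary part first).


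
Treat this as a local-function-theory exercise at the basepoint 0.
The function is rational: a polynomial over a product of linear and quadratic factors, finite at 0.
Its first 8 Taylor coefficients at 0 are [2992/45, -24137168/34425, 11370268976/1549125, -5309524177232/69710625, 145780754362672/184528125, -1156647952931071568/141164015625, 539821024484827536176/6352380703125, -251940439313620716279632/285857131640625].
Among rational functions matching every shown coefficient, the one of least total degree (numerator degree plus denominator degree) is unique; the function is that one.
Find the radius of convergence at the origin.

No rational of total degree below 4 reproduces all 8 coefficients; solving the [1/3] Pade equations on them gives f(δ) = (-32*δ/17 - 34/5)/((δ + 9/11)*(δ**2 - 6*δ/5 - 1/8)), whose expansion matches every shown term.
Denominator factor (δ + 9/11): pole of order 1 at -9/11, modulus 9/11.
Denominator factor (δ**2 - 6*δ/5 - 1/8): discriminant 97/50, real irrational roots 3/5 + (1/20)*sqrt(194) and 3/5 - (1/20)*sqrt(194); poles of order 1, moduli 3/5 + (1/20)*sqrt(194) and -3/5 + (1/20)*sqrt(194).
The radius of convergence is the smallest modulus among the singular points: -3/5 + (1/20)*sqrt(194).

The radius of convergence is -3/5 + (1/20)*sqrt(194).


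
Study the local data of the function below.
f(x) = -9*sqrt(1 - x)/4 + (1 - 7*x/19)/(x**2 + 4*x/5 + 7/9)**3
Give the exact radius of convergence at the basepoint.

Denominator factor (x**2 + 4*x/5 + 7/9)^3: discriminant -556/225, complex-conjugate roots (-2/5) + ((1/15)*sqrt(139))*i and (-2/5) - ((1/15)*sqrt(139))*i; poles of order 3, moduli (1/3)*sqrt(7) and (1/3)*sqrt(7).
Branch term (-9/4)*sqrt(1 - x/(1)): its argument vanishes at x = 1, a square-root branch point, modulus 1.
The radius of convergence is the smallest modulus among the singular points: (1/3)*sqrt(7).

The radius of convergence is (1/3)*sqrt(7).


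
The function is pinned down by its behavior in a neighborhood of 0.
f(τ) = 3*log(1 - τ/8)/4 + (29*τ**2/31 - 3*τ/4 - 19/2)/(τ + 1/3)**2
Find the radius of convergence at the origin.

The radius of convergence is 1/3.

Denominator factor (τ + 1/3)^2: pole of order 2 at -1/3, modulus 1/3.
Branch term (3/4)*log(1 - τ/(8)): its argument vanishes at τ = 8, a logarithmic branch point, modulus 8.
The radius of convergence is the smallest modulus among the singular points: 1/3.


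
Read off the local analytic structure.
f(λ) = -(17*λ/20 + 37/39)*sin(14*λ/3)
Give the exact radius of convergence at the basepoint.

The radius of convergence is infinite.

The factor -sin(14*λ/3) is entire and contributes no finite singular point.
The polynomial part has no poles.
No finite singular points: the Taylor series at 0 converges everywhere.


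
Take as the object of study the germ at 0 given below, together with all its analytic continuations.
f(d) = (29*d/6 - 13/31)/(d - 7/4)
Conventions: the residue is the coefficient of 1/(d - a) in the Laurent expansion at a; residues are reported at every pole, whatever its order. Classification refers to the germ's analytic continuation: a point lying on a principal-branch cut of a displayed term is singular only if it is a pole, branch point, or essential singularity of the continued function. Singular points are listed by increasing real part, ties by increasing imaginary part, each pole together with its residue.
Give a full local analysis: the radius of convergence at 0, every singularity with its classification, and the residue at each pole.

Radius of convergence at 0: 7/4.
At 7/4: a pole of order 1; residue 5981/744.

Denominator factor (d - 7/4): pole of order 1 at 7/4, modulus 7/4.
The radius of convergence is the smallest modulus among the singular points: 7/4.
At the order-1 pole 7/4 set g(d) = (d - (7/4))*f(d) = 29*d/6 - 13/31.
Simple pole: residue = g(a) at a = 7/4, which is 5981/744.


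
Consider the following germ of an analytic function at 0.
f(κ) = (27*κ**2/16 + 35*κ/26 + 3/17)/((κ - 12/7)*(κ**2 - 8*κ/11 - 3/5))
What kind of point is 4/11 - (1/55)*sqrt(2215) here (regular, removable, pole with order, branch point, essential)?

The denominator factor κ**2 - 8*κ/11 - 3/5 vanishes at 4/11 - (1/55)*sqrt(2215) and appears to the power 1; the numerator there equals 4545461/2139280 - (368/7865)*sqrt(2215), nonzero, and no other factor vanishes.
Hence a pole whose order is the multiplicity, 1.

The point is a pole of order 1.


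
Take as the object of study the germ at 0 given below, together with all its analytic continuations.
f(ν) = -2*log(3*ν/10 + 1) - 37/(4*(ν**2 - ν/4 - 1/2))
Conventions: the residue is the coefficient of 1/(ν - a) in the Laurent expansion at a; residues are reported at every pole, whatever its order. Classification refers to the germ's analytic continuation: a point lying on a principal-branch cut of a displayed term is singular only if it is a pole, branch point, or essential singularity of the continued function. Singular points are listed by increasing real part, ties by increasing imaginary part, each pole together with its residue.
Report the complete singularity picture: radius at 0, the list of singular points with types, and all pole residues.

Radius of convergence at 0: -1/8 + (1/8)*sqrt(33).
At -10/3: a logarithmic branch point.
At 1/8 - (1/8)*sqrt(33): a pole of order 1; residue (37/33)*sqrt(33).
At 1/8 + (1/8)*sqrt(33): a pole of order 1; residue -(37/33)*sqrt(33).

Denominator factor (ν**2 - ν/4 - 1/2): discriminant 33/16, real irrational roots 1/8 + (1/8)*sqrt(33) and 1/8 - (1/8)*sqrt(33); poles of order 1, moduli 1/8 + (1/8)*sqrt(33) and -1/8 + (1/8)*sqrt(33).
Branch term (-2)*log(1 - ν/(-10/3)): its argument vanishes at ν = -10/3, a logarithmic branch point, modulus 10/3.
The radius of convergence is the smallest modulus among the singular points: -1/8 + (1/8)*sqrt(33).
The branch term is analytic at 1/8 - (1/8)*sqrt(33) and contributes nothing to the residue; only the rational part matters.
The factor ν**2 - ν/4 - 1/2 splits as (ν - a)(ν - a') with a = 1/8 - (1/8)*sqrt(33), a' = 1/8 + (1/8)*sqrt(33). At the order-1 pole a set g(ν) = (ν - a)*(rational part) = [-37/4] / (ν - a').
Simple pole: residue = g(a) at a = 1/8 - (1/8)*sqrt(33), which is (37/33)*sqrt(33).
The branch term is analytic at 1/8 + (1/8)*sqrt(33) and contributes nothing to the residue; only the rational part matters.
The factor ν**2 - ν/4 - 1/2 splits as (ν - a)(ν - a') with a = 1/8 + (1/8)*sqrt(33), a' = 1/8 - (1/8)*sqrt(33). At the order-1 pole a set g(ν) = (ν - a)*(rational part) = [-37/4] / (ν - a').
Simple pole: residue = g(a) at a = 1/8 + (1/8)*sqrt(33), which is -(37/33)*sqrt(33).
List the singular points by increasing real part (a conjugate pair: the negative imaginary part first).


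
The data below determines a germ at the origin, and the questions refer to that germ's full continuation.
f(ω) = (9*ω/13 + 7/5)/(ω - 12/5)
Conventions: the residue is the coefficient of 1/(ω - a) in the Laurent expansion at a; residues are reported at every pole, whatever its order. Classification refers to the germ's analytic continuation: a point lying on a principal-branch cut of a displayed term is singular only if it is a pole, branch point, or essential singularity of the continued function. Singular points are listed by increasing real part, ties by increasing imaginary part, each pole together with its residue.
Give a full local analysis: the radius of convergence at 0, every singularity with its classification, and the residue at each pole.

Radius of convergence at 0: 12/5.
At 12/5: a pole of order 1; residue 199/65.

Denominator factor (ω - 12/5): pole of order 1 at 12/5, modulus 12/5.
The radius of convergence is the smallest modulus among the singular points: 12/5.
At the order-1 pole 12/5 set g(ω) = (ω - (12/5))*f(ω) = 9*ω/13 + 7/5.
Simple pole: residue = g(a) at a = 12/5, which is 199/65.


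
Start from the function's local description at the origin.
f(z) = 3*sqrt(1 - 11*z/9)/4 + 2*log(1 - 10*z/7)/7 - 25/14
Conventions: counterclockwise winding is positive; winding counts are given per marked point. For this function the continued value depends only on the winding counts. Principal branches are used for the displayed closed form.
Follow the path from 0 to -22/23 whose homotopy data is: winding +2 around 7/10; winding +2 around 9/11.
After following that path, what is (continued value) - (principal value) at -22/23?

Continued minus principal equals (8/7)*pi*i.

The rational part is single-valued and drops out of the difference; each branch term changes only by its own monodromy.
(3/4)*sqrt(1 - z/(9/11)): winding +2 is even, the square root returns to the same sheet, contribution 0.
(2/7)*log(1 - z/(7/10)): each positive loop around 7/10 adds 2*pi*i to the log, so winding +2 contributes (2/7)*(2)*2*pi*i = (8/7)*pi*i.
Summing the contributions at z = -22/23 gives (8/7)*pi*i.


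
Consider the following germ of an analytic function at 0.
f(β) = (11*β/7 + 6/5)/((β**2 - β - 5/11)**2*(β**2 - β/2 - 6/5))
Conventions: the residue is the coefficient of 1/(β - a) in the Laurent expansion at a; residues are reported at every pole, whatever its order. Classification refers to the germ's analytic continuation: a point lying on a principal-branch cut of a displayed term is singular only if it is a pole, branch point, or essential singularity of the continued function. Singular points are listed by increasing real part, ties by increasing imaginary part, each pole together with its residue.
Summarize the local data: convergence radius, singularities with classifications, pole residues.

Denominator factor (β**2 - β - 5/11)^2: discriminant 31/11, real irrational roots 1/2 + (1/22)*sqrt(341) and 1/2 - (1/22)*sqrt(341); poles of order 2, moduli 1/2 + (1/22)*sqrt(341) and -1/2 + (1/22)*sqrt(341).
Denominator factor (β**2 - β/2 - 6/5): discriminant 101/20, real irrational roots 1/4 + (1/20)*sqrt(505) and 1/4 - (1/20)*sqrt(505); poles of order 1, moduli 1/4 + (1/20)*sqrt(505) and -1/4 + (1/20)*sqrt(505).
The radius of convergence is the smallest modulus among the singular points: -1/2 + (1/22)*sqrt(341).
The factor β**2 - β/2 - 6/5 splits as (β - a)(β - a') with a = 1/4 - (1/20)*sqrt(505), a' = 1/4 + (1/20)*sqrt(505). At the order-1 pole a set g(β) = (β - a)*f(β) = [(11*β/7 + 6/5)/(β**2 - β - 5/11)**2] / (β - a').
Simple pole: residue = g(a) at a = 1/4 - (1/20)*sqrt(505), which is 1070589850/4927447 - (4810484470/497672147)*sqrt(505).
The factor β**2 - β - 5/11 splits as (β - a)(β - a') with a = 1/2 - (1/22)*sqrt(341), a' = 1/2 + (1/22)*sqrt(341). At the order-2 pole a set g(β) = (β - a)^2*f(β) = [(11*β/7 + 6/5)/(β**2 - β/2 - 6/5)] / (β - a')^2.
Order-2 pole: residue = g'(a); g'(1/2 - (1/22)*sqrt(341)) = -1070589850/4927447 + (55564802766/4735276567)*sqrt(341), so the residue is -1070589850/4927447 + (55564802766/4735276567)*sqrt(341).
The factor β**2 - β - 5/11 splits as (β - a)(β - a') with a = 1/2 + (1/22)*sqrt(341), a' = 1/2 - (1/22)*sqrt(341). At the order-2 pole a set g(β) = (β - a)^2*f(β) = [(11*β/7 + 6/5)/(β**2 - β/2 - 6/5)] / (β - a')^2.
Order-2 pole: residue = g'(a); g'(1/2 + (1/22)*sqrt(341)) = -1070589850/4927447 - (55564802766/4735276567)*sqrt(341), so the residue is -1070589850/4927447 - (55564802766/4735276567)*sqrt(341).
The factor β**2 - β/2 - 6/5 splits as (β - a)(β - a') with a = 1/4 + (1/20)*sqrt(505), a' = 1/4 - (1/20)*sqrt(505). At the order-1 pole a set g(β) = (β - a)*f(β) = [(11*β/7 + 6/5)/(β**2 - β - 5/11)**2] / (β - a').
Simple pole: residue = g(a) at a = 1/4 + (1/20)*sqrt(505), which is 1070589850/4927447 + (4810484470/497672147)*sqrt(505).
List the singular points by increasing real part (a conjugate pair: the negative imaginary part first).

Radius of convergence at 0: -1/2 + (1/22)*sqrt(341).
At 1/4 - (1/20)*sqrt(505): a pole of order 1; residue 1070589850/4927447 - (4810484470/497672147)*sqrt(505).
At 1/2 - (1/22)*sqrt(341): a pole of order 2; residue -1070589850/4927447 + (55564802766/4735276567)*sqrt(341).
At 1/2 + (1/22)*sqrt(341): a pole of order 2; residue -1070589850/4927447 - (55564802766/4735276567)*sqrt(341).
At 1/4 + (1/20)*sqrt(505): a pole of order 1; residue 1070589850/4927447 + (4810484470/497672147)*sqrt(505).


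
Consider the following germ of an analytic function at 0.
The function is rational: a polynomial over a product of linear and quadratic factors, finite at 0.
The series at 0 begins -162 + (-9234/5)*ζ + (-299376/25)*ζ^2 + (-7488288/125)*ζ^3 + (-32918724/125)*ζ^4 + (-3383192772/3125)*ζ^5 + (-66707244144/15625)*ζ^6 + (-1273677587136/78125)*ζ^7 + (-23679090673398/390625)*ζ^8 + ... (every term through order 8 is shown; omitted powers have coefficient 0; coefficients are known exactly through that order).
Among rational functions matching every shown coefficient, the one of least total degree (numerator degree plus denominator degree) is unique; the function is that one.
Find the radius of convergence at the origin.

No rational of total degree below 7 reproduces all 9 coefficients; solving the [0/7] Pade equations on them gives f(ζ) = 2/(3*(ζ - 1/3)**3*(ζ**2 - 2*ζ/5 + 1/3)**2), whose expansion matches every shown term.
Denominator factor (ζ**2 - 2*ζ/5 + 1/3)^2: discriminant -88/75, complex-conjugate roots (1/5) + ((1/15)*sqrt(66))*i and (1/5) - ((1/15)*sqrt(66))*i; poles of order 2, moduli (1/3)*sqrt(3) and (1/3)*sqrt(3).
Denominator factor (ζ - 1/3)^3: pole of order 3 at 1/3, modulus 1/3.
The radius of convergence is the smallest modulus among the singular points: 1/3.

The radius of convergence is 1/3.


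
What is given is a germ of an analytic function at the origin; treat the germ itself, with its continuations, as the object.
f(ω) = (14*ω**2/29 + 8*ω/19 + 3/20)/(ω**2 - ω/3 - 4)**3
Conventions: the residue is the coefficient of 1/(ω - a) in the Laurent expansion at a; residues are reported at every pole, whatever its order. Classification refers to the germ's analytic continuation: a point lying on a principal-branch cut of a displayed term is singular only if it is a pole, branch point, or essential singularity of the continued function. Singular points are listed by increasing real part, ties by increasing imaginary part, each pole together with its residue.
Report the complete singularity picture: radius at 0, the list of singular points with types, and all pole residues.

Radius of convergence at 0: -1/6 + (1/6)*sqrt(145).
At 1/6 - (1/6)*sqrt(145): a pole of order 3; residue (3330423/16797923750)*sqrt(145).
At 1/6 + (1/6)*sqrt(145): a pole of order 3; residue -(3330423/16797923750)*sqrt(145).

Denominator factor (ω**2 - ω/3 - 4)^3: discriminant 145/9, real irrational roots 1/6 + (1/6)*sqrt(145) and 1/6 - (1/6)*sqrt(145); poles of order 3, moduli 1/6 + (1/6)*sqrt(145) and -1/6 + (1/6)*sqrt(145).
The radius of convergence is the smallest modulus among the singular points: -1/6 + (1/6)*sqrt(145).
The factor ω**2 - ω/3 - 4 splits as (ω - a)(ω - a') with a = 1/6 - (1/6)*sqrt(145), a' = 1/6 + (1/6)*sqrt(145). At the order-3 pole a set g(ω) = (ω - a)^3*f(ω) = [14*ω**2/29 + 8*ω/19 + 3/20] / (ω - a')^3.
Order-3 pole: residue = g''(a)/2; g''(1/6 - (1/6)*sqrt(145)) = (3330423/8398961875)*sqrt(145), so the residue is (3330423/16797923750)*sqrt(145).
The factor ω**2 - ω/3 - 4 splits as (ω - a)(ω - a') with a = 1/6 + (1/6)*sqrt(145), a' = 1/6 - (1/6)*sqrt(145). At the order-3 pole a set g(ω) = (ω - a)^3*f(ω) = [14*ω**2/29 + 8*ω/19 + 3/20] / (ω - a')^3.
Order-3 pole: residue = g''(a)/2; g''(1/6 + (1/6)*sqrt(145)) = -(3330423/8398961875)*sqrt(145), so the residue is -(3330423/16797923750)*sqrt(145).
List the singular points by increasing real part (a conjugate pair: the negative imaginary part first).


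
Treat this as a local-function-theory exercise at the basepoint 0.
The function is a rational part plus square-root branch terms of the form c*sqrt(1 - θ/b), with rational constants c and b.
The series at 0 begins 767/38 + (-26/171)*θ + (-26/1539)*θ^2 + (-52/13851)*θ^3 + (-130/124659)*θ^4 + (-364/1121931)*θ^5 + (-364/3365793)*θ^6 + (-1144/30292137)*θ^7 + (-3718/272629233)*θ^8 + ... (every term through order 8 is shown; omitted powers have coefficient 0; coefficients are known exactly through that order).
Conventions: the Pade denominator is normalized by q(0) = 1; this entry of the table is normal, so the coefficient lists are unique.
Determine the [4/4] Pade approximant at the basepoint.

Taylor coefficients needed (read off): a_0 = 767/38, a_1 = -26/171, a_2 = -26/1539, a_3 = -52/13851, a_4 = -130/124659, a_5 = -364/1121931, a_6 = -364/3365793, a_7 = -1144/30292137, a_8 = -3718/272629233.
Write the denominator as Q(θ) = 1 + q1*θ + q2*θ^2 + q3*θ^3 + q4*θ^4. Requiring Q*f - P = O(θ^9) with deg P <= 4 kills the coefficients of θ^5..θ^8 in Q*f:
  θ^5: a_5 + q1*a_4 + q2*a_3 + q3*a_2 + q4*a_1 = 0, i.e. -364/1121931 + (-130/124659)*q1 + (-52/13851)*q2 + (-26/1539)*q3 + (-26/171)*q4 = 0.
  θ^6: a_6 + q1*a_5 + q2*a_4 + q3*a_3 + q4*a_2 = 0, i.e. -364/3365793 + (-364/1121931)*q1 + (-130/124659)*q2 + (-52/13851)*q3 + (-26/1539)*q4 = 0.
  θ^7: a_7 + q1*a_6 + q2*a_5 + q3*a_4 + q4*a_3 = 0, i.e. -1144/30292137 + (-364/3365793)*q1 + (-364/1121931)*q2 + (-130/124659)*q3 + (-52/13851)*q4 = 0.
  θ^8: a_8 + q1*a_7 + q2*a_6 + q3*a_5 + q4*a_4 = 0, i.e. -3718/272629233 + (-1144/30292137)*q1 + (-364/3365793)*q2 + (-364/1121931)*q3 + (-130/124659)*q4 = 0.
Solving this linear system: q1 = -7/9, q2 = 5/27, q3 = -10/729, q4 = 1/6561.
The numerator is Q*f truncated at degree 4: P0 = a_0 = 767/38; P1 = a_1 + q1*a_0 = -1807/114; P2 = a_2 + q1*a_1 + q2*a_0 = 1313/342; P3 = a_3 + q1*a_2 + q2*a_1 + q3*a_0 = -455/1539; P4 = a_4 + q1*a_3 + q2*a_2 + q3*a_1 + q4*a_0 = 325/83106.

The Pade approximant has numerator coefficients [767/38, -1807/114, 1313/342, -455/1539, 325/83106]; denominator coefficients [1, -7/9, 5/27, -10/729, 1/6561].


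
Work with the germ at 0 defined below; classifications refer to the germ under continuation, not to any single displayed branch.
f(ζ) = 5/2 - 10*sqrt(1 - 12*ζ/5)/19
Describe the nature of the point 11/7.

The point is a regular point.

There is no denominator, hence no pole anywhere.
Branch term sqrt(1 - ζ/(5/12)): argument at 11/7 is -97/35, nonzero, so 11/7 is not its branch point (a point on a principal cut is still regular for the continued germ).
So the germ continues analytically to 11/7.


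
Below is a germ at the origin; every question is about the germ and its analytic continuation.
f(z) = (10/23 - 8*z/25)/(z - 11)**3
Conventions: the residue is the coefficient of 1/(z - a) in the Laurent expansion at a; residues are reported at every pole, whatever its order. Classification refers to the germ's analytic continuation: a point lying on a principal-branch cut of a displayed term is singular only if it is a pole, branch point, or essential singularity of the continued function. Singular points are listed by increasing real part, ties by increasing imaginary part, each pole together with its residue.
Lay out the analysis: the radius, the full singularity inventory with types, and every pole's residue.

Radius of convergence at 0: 11.
At 11: a pole of order 3; residue 0.

Denominator factor (z - 11)^3: pole of order 3 at 11, modulus 11.
The radius of convergence is the smallest modulus among the singular points: 11.
At the order-3 pole 11 set g(z) = (z - (11))^3*f(z) = 10/23 - 8*z/25.
Order-3 pole: residue = g''(a)/2; g''(11) = 0, so the residue is 0.


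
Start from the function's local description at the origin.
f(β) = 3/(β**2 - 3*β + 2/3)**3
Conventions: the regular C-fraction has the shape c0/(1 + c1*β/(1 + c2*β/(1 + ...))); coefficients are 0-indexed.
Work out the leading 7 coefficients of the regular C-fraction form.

Taylor coefficients (expand at 0): a_0 = 81/8, a_1 = 2187/16, a_2 = 9477/8, a_3 = 269001/32, a_4 = 6808131/128, a_5 = 79972029/256, a_6 = 445791519/256.
c0 = a_0 = 81/8. Peel one level at a time: if S = 1 + c*β/S' with S'(0) = 1, then c is the β-coefficient of S and S' = c*β/(S - 1).
S_1 = c0/f = 1 + (-27/2)*β + (261/4)*β^2 + ...; c1 = -27/2.
S_2 = c1*β/(S_1 - 1) = 1 + (29/6)*β + (245/18)*β^2 + ...; c2 = 29/6.
S_3 = c2*β/(S_2 - 1) = 1 + (-245/87)*β + (8643/3364)*β^2 + ...; c3 = -245/87.
S_4 = c3*β/(S_3 - 1) = 1 + (25929/28420)*β + (1693791/960400)*β^2 + ...; c4 = 25929/28420.
S_5 = c4*β/(S_4 - 1) = 1 + (-5457771/2823380)*β + (1140976/8300161)*β^2 + ...; c5 = -5457771/2823380.
S_6 = c5*β/(S_5 - 1) = 1 + (38557120/542201319)*β + ...; c6 = 38557120/542201319.

The regular C-fraction coefficients are [81/8, -27/2, 29/6, -245/87, 25929/28420, -5457771/2823380, 38557120/542201319].


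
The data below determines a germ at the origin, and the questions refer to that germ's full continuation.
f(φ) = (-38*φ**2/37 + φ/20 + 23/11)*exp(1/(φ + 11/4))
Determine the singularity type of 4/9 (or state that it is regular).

There is no denominator, hence no pole anywhere.
The essential point of exp(1/(φ - (-11/4))) is -11/4, not 4/9.
So the germ continues analytically to 4/9.

The point is a regular point.


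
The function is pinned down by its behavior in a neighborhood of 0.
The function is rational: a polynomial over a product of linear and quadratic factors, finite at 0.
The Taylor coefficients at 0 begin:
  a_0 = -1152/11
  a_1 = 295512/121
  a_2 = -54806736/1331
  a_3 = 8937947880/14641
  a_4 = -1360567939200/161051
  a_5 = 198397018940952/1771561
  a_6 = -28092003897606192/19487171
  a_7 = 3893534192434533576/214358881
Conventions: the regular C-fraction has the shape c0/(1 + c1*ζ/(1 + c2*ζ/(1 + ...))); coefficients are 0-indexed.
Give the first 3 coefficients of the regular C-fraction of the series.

The regular C-fraction coefficients are [-1152/11, 12313/528, -41996497/6501264].

Taylor coefficients (read off): a_0 = -1152/11, a_1 = 295512/121, a_2 = -54806736/1331.
c0 = a_0 = -1152/11. Peel one level at a time: if S = 1 + c*ζ/S' with S'(0) = 1, then c is the ζ-coefficient of S and S' = c*ζ/(S - 1).
S_1 = c0/f = 1 + (12313/528)*ζ + (41996497/278784)*ζ^2 + ...; c1 = 12313/528.
S_2 = c1*ζ/(S_1 - 1) = 1 + (-41996497/6501264)*ζ + ...; c2 = -41996497/6501264.


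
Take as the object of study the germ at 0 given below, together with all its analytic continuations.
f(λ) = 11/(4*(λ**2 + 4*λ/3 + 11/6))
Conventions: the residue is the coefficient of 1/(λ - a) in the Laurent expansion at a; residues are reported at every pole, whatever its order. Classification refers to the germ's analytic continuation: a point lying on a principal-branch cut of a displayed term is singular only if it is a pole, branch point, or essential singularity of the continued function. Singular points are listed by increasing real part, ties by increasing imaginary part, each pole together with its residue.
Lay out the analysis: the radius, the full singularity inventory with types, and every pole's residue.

Denominator factor (λ**2 + 4*λ/3 + 11/6): discriminant -50/9, complex-conjugate roots (-2/3) + ((5/6)*sqrt(2))*i and (-2/3) - ((5/6)*sqrt(2))*i; poles of order 1, moduli (1/6)*sqrt(66) and (1/6)*sqrt(66).
The radius of convergence is the smallest modulus among the singular points: (1/6)*sqrt(66).
The factor λ**2 + 4*λ/3 + 11/6 splits as (λ - a)(λ - a') with a = (-2/3) - ((5/6)*sqrt(2))*i, a' = (-2/3) + ((5/6)*sqrt(2))*i. At the order-1 pole a set g(λ) = (λ - a)*f(λ) = [11/4] / (λ - a').
Simple pole: residue = g(a) at a = (-2/3) - ((5/6)*sqrt(2))*i, which is ((33/40)*sqrt(2))*i.
The factor λ**2 + 4*λ/3 + 11/6 splits as (λ - a)(λ - a') with a = (-2/3) + ((5/6)*sqrt(2))*i, a' = (-2/3) - ((5/6)*sqrt(2))*i. At the order-1 pole a set g(λ) = (λ - a)*f(λ) = [11/4] / (λ - a').
Simple pole: residue = g(a) at a = (-2/3) + ((5/6)*sqrt(2))*i, which is -((33/40)*sqrt(2))*i.
List the singular points by increasing real part (a conjugate pair: the negative imaginary part first).

Radius of convergence at 0: (1/6)*sqrt(66).
At (-2/3) - ((5/6)*sqrt(2))*i: a pole of order 1; residue ((33/40)*sqrt(2))*i.
At (-2/3) + ((5/6)*sqrt(2))*i: a pole of order 1; residue -((33/40)*sqrt(2))*i.


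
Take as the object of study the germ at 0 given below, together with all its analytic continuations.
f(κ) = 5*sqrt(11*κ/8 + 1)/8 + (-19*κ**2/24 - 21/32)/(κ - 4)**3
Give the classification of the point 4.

The denominator factor κ - 4 vanishes at 4 and appears to the power 3; the numerator there equals -1279/96, nonzero, and no other factor vanishes.
The branch terms are analytic at this point.
Hence a pole whose order is the multiplicity, 3.

The point is a pole of order 3.


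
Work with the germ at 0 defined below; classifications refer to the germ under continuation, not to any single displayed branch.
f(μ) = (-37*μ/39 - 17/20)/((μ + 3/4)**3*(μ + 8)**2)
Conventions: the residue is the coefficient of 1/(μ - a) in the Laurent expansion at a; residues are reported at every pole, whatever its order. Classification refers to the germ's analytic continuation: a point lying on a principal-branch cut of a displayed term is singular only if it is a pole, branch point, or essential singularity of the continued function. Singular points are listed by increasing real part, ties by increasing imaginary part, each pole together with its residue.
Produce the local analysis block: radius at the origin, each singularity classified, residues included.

Radius of convergence at 0: 3/4.
At -8: a pole of order 2; residue -665984/137919795.
At -3/4: a pole of order 3; residue 665984/137919795.

Denominator factor (μ + 8)^2: pole of order 2 at -8, modulus 8.
Denominator factor (μ + 3/4)^3: pole of order 3 at -3/4, modulus 3/4.
The radius of convergence is the smallest modulus among the singular points: 3/4.
At the order-2 pole -8 set g(μ) = (μ - (-8))^2*f(μ) = (-37*μ/39 - 17/20)/(μ + 3/4)**3.
Order-2 pole: residue = g'(a); g'(-8) = -665984/137919795, so the residue is -665984/137919795.
At the order-3 pole -3/4 set g(μ) = (μ - (-3/4))^3*f(μ) = (-37*μ/39 - 17/20)/(μ + 8)**2.
Order-3 pole: residue = g''(a)/2; g''(-3/4) = 1331968/137919795, so the residue is 665984/137919795.
List the singular points by increasing real part (a conjugate pair: the negative imaginary part first).


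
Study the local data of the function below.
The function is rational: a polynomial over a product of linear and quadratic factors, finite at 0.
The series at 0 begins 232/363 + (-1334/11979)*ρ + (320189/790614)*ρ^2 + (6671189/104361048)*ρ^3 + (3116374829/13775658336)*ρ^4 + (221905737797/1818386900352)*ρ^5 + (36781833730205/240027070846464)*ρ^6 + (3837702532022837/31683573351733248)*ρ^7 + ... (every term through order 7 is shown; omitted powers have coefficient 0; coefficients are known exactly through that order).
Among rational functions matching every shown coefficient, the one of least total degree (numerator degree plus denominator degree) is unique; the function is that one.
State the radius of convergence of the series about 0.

The radius of convergence is 12/11.

No rational of total degree below 4 reproduces all 8 coefficients; solving the [0/4] Pade equations on them gives f(ρ) = -29/(2*(ρ - 12/11)*(ρ + 11/4)**3), whose expansion matches every shown term.
Denominator factor (ρ - 12/11): pole of order 1 at 12/11, modulus 12/11.
Denominator factor (ρ + 11/4)^3: pole of order 3 at -11/4, modulus 11/4.
The radius of convergence is the smallest modulus among the singular points: 12/11.


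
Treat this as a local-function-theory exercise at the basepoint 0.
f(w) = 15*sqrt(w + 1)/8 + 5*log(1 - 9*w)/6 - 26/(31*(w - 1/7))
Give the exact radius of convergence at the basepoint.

Denominator factor (w - 1/7): pole of order 1 at 1/7, modulus 1/7.
Branch term (5/6)*log(1 - w/(1/9)): its argument vanishes at w = 1/9, a logarithmic branch point, modulus 1/9.
Branch term (15/8)*sqrt(1 - w/(-1)): its argument vanishes at w = -1, a square-root branch point, modulus 1.
The radius of convergence is the smallest modulus among the singular points: 1/9.

The radius of convergence is 1/9.


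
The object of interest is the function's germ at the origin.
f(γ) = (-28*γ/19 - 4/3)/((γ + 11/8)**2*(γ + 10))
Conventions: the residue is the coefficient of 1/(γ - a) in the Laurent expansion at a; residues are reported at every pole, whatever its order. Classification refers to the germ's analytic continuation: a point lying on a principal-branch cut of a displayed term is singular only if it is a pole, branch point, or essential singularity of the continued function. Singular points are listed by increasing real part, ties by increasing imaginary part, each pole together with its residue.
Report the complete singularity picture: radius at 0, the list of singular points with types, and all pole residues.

Denominator factor (γ + 11/8)^2: pole of order 2 at -11/8, modulus 11/8.
Denominator factor (γ + 10): pole of order 1 at -10, modulus 10.
The radius of convergence is the smallest modulus among the singular points: 11/8.
At the order-1 pole -10 set g(γ) = (γ - (-10))*f(γ) = (-28*γ/19 - 4/3)/(γ + 11/8)**2.
Simple pole: residue = g(a) at a = -10, which is 48896/271377.
At the order-2 pole -11/8 set g(γ) = (γ - (-11/8))^2*f(γ) = (-28*γ/19 - 4/3)/(γ + 10).
Order-2 pole: residue = g'(a); g'(-11/8) = -48896/271377, so the residue is -48896/271377.
List the singular points by increasing real part (a conjugate pair: the negative imaginary part first).

Radius of convergence at 0: 11/8.
At -10: a pole of order 1; residue 48896/271377.
At -11/8: a pole of order 2; residue -48896/271377.


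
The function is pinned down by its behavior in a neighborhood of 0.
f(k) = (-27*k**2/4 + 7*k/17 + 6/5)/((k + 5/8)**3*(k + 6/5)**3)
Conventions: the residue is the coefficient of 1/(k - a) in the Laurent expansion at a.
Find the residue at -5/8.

The residue is -48152496000/109417831.

At the order-3 pole -5/8 set g(k) = (k - (-5/8))^3*f(k) = (-27*k**2/4 + 7*k/17 + 6/5)/(k + 6/5)**3.
Order-3 pole: residue = g''(a)/2; g''(-5/8) = -96304992000/109417831, so the residue is -48152496000/109417831.
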